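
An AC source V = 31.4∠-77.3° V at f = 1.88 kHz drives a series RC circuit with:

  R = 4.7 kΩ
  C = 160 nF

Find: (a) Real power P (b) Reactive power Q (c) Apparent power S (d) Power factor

Step 1 — Angular frequency: ω = 2π·f = 2π·1880 = 1.181e+04 rad/s.
Step 2 — Component impedances:
  R: Z = R = 4700 Ω
  C: Z = 1/(jωC) = -j/(ω·C) = 0 - j529.1 Ω
Step 3 — Series combination: Z_total = R + C = 4700 - j529.1 Ω = 4730∠-6.4° Ω.
Step 4 — Source phasor: V = 31.4∠-77.3° V = 6.903 - j30.63 V.
Step 5 — Current: I = V / Z = 0.002175 - j0.006273 A = 0.006639∠-70.9° A.
Step 6 — Complex power: S = V·I* = 0.2072 - j0.02332 VA.
Step 7 — Real power: P = Re(S) = 0.2072 W.
Step 8 — Reactive power: Q = Im(S) = -0.02332 VAR.
Step 9 — Apparent power: |S| = 0.2085 VA.
Step 10 — Power factor: PF = P/|S| = 0.9937 (leading).

(a) P = 0.2072 W  (b) Q = -0.02332 VAR  (c) S = 0.2085 VA  (d) PF = 0.9937 (leading)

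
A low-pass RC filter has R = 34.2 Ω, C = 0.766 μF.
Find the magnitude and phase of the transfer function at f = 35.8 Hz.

Step 1 — Angular frequency: ω = 2π·35.8 = 224.9 rad/s.
Step 2 — Transfer function: H(jω) = 1/(1 + jωRC).
Step 3 — Denominator: 1 + jωRC = 1 + j·224.9·34.2·7.66e-07 = 1 + j0.005893.
Step 4 — H = 1 - j0.005893.
Step 5 — Magnitude: |H| = 1 (-0.0 dB); phase: φ = -0.3°.

|H| = 1 (-0.0 dB), φ = -0.3°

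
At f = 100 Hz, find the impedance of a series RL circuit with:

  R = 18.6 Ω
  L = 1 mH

Step 1 — Angular frequency: ω = 2π·f = 2π·100 = 628.3 rad/s.
Step 2 — Component impedances:
  R: Z = R = 18.6 Ω
  L: Z = jωL = j·628.3·0.001 = 0 + j0.6283 Ω
Step 3 — Series combination: Z_total = R + L = 18.6 + j0.6283 Ω = 18.61∠1.9° Ω.

Z = 18.6 + j0.6283 Ω = 18.61∠1.9° Ω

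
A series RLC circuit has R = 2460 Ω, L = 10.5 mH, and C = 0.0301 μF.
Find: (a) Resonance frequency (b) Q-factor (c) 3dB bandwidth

Step 1 — Resonance: ω₀ = 1/√(LC) = 1/√(0.0105·3.01e-08) = 5.625e+04 rad/s.
Step 2 — f₀ = ω₀/(2π) = 8952 Hz.
Step 3 — Series Q: Q = ω₀L/R = 5.625e+04·0.0105/2460 = 0.2401.
Step 4 — Bandwidth: Δω = ω₀/Q = 2.343e+05 rad/s; BW = Δω/(2π) = 3.729e+04 Hz.

(a) f₀ = 8952 Hz  (b) Q = 0.2401  (c) BW = 3.729e+04 Hz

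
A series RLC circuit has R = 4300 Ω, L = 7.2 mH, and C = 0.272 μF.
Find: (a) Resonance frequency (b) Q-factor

Step 1 — Resonance condition Im(Z)=0 gives ω₀ = 1/√(LC).
Step 2 — ω₀ = 1/√(0.0072·2.72e-07) = 2.26e+04 rad/s.
Step 3 — f₀ = ω₀/(2π) = 3596 Hz.
Step 4 — Series Q: Q = ω₀L/R = 2.26e+04·0.0072/4300 = 0.03784.

(a) f₀ = 3596 Hz  (b) Q = 0.03784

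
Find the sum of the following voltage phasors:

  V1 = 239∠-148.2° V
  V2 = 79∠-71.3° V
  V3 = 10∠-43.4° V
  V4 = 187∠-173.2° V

Step 1 — Convert each phasor to rectangular form:
  V1 = 239·(cos(-148.2°) + j·sin(-148.2°)) = -203.1 - j125.9 V
  V2 = 79·(cos(-71.3°) + j·sin(-71.3°)) = 25.33 - j74.83 V
  V3 = 10·(cos(-43.4°) + j·sin(-43.4°)) = 7.266 - j6.871 V
  V4 = 187·(cos(-173.2°) + j·sin(-173.2°)) = -185.7 - j22.14 V
Step 2 — Sum components: V_total = -356.2 - j229.8 V.
Step 3 — Convert to polar: |V_total| = 423.9 V, ∠V_total = -147.2°.

V_total = 423.9∠-147.2° V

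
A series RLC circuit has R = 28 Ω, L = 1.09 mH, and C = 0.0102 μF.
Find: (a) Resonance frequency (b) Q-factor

Step 1 — Resonance condition Im(Z)=0 gives ω₀ = 1/√(LC).
Step 2 — ω₀ = 1/√(0.00109·1.02e-08) = 2.999e+05 rad/s.
Step 3 — f₀ = ω₀/(2π) = 4.773e+04 Hz.
Step 4 — Series Q: Q = ω₀L/R = 2.999e+05·0.00109/28 = 11.67.

(a) f₀ = 4.773e+04 Hz  (b) Q = 11.67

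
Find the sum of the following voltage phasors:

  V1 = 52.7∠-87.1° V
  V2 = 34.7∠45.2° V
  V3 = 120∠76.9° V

Step 1 — Convert each phasor to rectangular form:
  V1 = 52.7·(cos(-87.1°) + j·sin(-87.1°)) = 2.666 - j52.63 V
  V2 = 34.7·(cos(45.2°) + j·sin(45.2°)) = 24.45 + j24.62 V
  V3 = 120·(cos(76.9°) + j·sin(76.9°)) = 27.2 + j116.9 V
Step 2 — Sum components: V_total = 54.32 + j88.87 V.
Step 3 — Convert to polar: |V_total| = 104.2 V, ∠V_total = 58.6°.

V_total = 104.2∠58.6° V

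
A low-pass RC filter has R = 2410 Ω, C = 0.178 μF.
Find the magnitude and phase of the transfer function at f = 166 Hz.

Step 1 — Angular frequency: ω = 2π·166 = 1043 rad/s.
Step 2 — Transfer function: H(jω) = 1/(1 + jωRC).
Step 3 — Denominator: 1 + jωRC = 1 + j·1043·2410·1.78e-07 = 1 + j0.4474.
Step 4 — H = 0.8332 - j0.3728.
Step 5 — Magnitude: |H| = 0.9128 (-0.8 dB); phase: φ = -24.1°.

|H| = 0.9128 (-0.8 dB), φ = -24.1°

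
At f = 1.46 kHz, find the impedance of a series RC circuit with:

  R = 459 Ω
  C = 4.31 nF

Step 1 — Angular frequency: ω = 2π·f = 2π·1460 = 9173 rad/s.
Step 2 — Component impedances:
  R: Z = R = 459 Ω
  C: Z = 1/(jωC) = -j/(ω·C) = 0 - j2.529e+04 Ω
Step 3 — Series combination: Z_total = R + C = 459 - j2.529e+04 Ω = 2.53e+04∠-89.0° Ω.

Z = 459 - j2.529e+04 Ω = 2.53e+04∠-89.0° Ω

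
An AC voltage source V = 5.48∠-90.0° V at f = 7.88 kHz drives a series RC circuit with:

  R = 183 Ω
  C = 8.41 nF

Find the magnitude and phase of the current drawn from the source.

Step 1 — Angular frequency: ω = 2π·f = 2π·7880 = 4.951e+04 rad/s.
Step 2 — Component impedances:
  R: Z = R = 183 Ω
  C: Z = 1/(jωC) = -j/(ω·C) = 0 - j2402 Ω
Step 3 — Series combination: Z_total = R + C = 183 - j2402 Ω = 2409∠-85.6° Ω.
Step 4 — Source phasor: V = 5.48∠-90.0° V = 0 - j5.48 V.
Step 5 — Ohm's law: I = V / Z_total = (0 - j5.48) / (183 - j2402) = 0.002269 - j0.0001729 A.
Step 6 — Convert to polar: |I| = 0.002275 A, ∠I = -4.4°.

I = 0.002275∠-4.4° A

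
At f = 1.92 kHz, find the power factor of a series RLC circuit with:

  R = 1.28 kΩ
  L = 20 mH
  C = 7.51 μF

Step 1 — Angular frequency: ω = 2π·f = 2π·1920 = 1.206e+04 rad/s.
Step 2 — Component impedances:
  R: Z = R = 1280 Ω
  L: Z = jωL = j·1.206e+04·0.02 = 0 + j241.3 Ω
  C: Z = 1/(jωC) = -j/(ω·C) = 0 - j11.04 Ω
Step 3 — Series combination: Z_total = R + L + C = 1280 + j230.2 Ω = 1301∠10.2° Ω.
Step 4 — Power factor: PF = cos(φ) = Re(Z)/|Z| = 1280/1300.5 = 0.9842.
Step 5 — Type: Im(Z) = 230.2 ⇒ lagging (phase φ = 10.2°).

PF = 0.9842 (lagging, φ = 10.2°)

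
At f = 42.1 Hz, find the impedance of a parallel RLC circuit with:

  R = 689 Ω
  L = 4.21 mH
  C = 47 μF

Step 1 — Angular frequency: ω = 2π·f = 2π·42.1 = 264.5 rad/s.
Step 2 — Component impedances:
  R: Z = R = 689 Ω
  L: Z = jωL = j·264.5·0.00421 = 0 + j1.114 Ω
  C: Z = 1/(jωC) = -j/(ω·C) = 0 - j80.43 Ω
Step 3 — Parallel combination: 1/Z_total = 1/R + 1/L + 1/C; Z_total = 0.001851 + j1.129 Ω = 1.129∠89.9° Ω.

Z = 0.001851 + j1.129 Ω = 1.129∠89.9° Ω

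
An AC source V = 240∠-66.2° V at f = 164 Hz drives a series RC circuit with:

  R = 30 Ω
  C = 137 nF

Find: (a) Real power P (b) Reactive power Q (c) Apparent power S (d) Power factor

Step 1 — Angular frequency: ω = 2π·f = 2π·164 = 1030 rad/s.
Step 2 — Component impedances:
  R: Z = R = 30 Ω
  C: Z = 1/(jωC) = -j/(ω·C) = 0 - j7084 Ω
Step 3 — Series combination: Z_total = R + C = 30 - j7084 Ω = 7084∠-89.8° Ω.
Step 4 — Source phasor: V = 240∠-66.2° V = 96.85 - j219.6 V.
Step 5 — Current: I = V / Z = 0.03106 + j0.01354 A = 0.03388∠23.6° A.
Step 6 — Complex power: S = V·I* = 0.03444 - j8.131 VA.
Step 7 — Real power: P = Re(S) = 0.03444 W.
Step 8 — Reactive power: Q = Im(S) = -8.131 VAR.
Step 9 — Apparent power: |S| = 8.131 VA.
Step 10 — Power factor: PF = P/|S| = 0.004235 (leading).

(a) P = 0.03444 W  (b) Q = -8.131 VAR  (c) S = 8.131 VA  (d) PF = 0.004235 (leading)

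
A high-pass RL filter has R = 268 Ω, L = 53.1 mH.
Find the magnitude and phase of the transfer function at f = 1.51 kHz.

Step 1 — Angular frequency: ω = 2π·1510 = 9488 rad/s.
Step 2 — Transfer function: H(jω) = jωL/(R + jωL).
Step 3 — Numerator jωL = j·503.8; denominator R + jωL = 268 + j503.8.
Step 4 — H = 0.7794 + j0.4146.
Step 5 — Magnitude: |H| = 0.8829 (-1.1 dB); phase: φ = 28.0°.

|H| = 0.8829 (-1.1 dB), φ = 28.0°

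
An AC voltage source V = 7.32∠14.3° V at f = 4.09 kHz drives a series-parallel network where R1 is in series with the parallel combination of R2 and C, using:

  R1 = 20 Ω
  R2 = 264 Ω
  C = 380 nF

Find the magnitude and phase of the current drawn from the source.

Step 1 — Angular frequency: ω = 2π·f = 2π·4090 = 2.57e+04 rad/s.
Step 2 — Component impedances:
  R1: Z = R = 20 Ω
  R2: Z = R = 264 Ω
  C: Z = 1/(jωC) = -j/(ω·C) = 0 - j102.4 Ω
Step 3 — Parallel branch: R2 || C = 1/(1/R2 + 1/C) = 34.53 - j89.01 Ω.
Step 4 — Series with R1: Z_total = R1 + (R2 || C) = 54.53 - j89.01 Ω = 104.4∠-58.5° Ω.
Step 5 — Source phasor: V = 7.32∠14.3° V = 7.093 + j1.808 V.
Step 6 — Ohm's law: I = V / Z_total = (7.093 + j1.808) / (54.53 - j89.01) = 0.02073 + j0.06699 A.
Step 7 — Convert to polar: |I| = 0.07013 A, ∠I = 72.8°.

I = 0.07013∠72.8° A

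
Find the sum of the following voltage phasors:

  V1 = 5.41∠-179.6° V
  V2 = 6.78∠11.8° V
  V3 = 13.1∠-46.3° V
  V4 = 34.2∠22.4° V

Step 1 — Convert each phasor to rectangular form:
  V1 = 5.41·(cos(-179.6°) + j·sin(-179.6°)) = -5.41 - j0.03777 V
  V2 = 6.78·(cos(11.8°) + j·sin(11.8°)) = 6.637 + j1.386 V
  V3 = 13.1·(cos(-46.3°) + j·sin(-46.3°)) = 9.051 - j9.471 V
  V4 = 34.2·(cos(22.4°) + j·sin(22.4°)) = 31.62 + j13.03 V
Step 2 — Sum components: V_total = 41.9 + j4.91 V.
Step 3 — Convert to polar: |V_total| = 42.18 V, ∠V_total = 6.7°.

V_total = 42.18∠6.7° V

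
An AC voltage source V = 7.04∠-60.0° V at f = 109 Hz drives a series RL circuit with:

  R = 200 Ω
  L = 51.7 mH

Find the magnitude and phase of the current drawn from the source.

Step 1 — Angular frequency: ω = 2π·f = 2π·109 = 684.9 rad/s.
Step 2 — Component impedances:
  R: Z = R = 200 Ω
  L: Z = jωL = j·684.9·0.0517 = 0 + j35.41 Ω
Step 3 — Series combination: Z_total = R + L = 200 + j35.41 Ω = 203.1∠10.0° Ω.
Step 4 — Source phasor: V = 7.04∠-60.0° V = 3.52 - j6.097 V.
Step 5 — Ohm's law: I = V / Z_total = (3.52 - j6.097) / (200 + j35.41) = 0.01183 - j0.03258 A.
Step 6 — Convert to polar: |I| = 0.03466 A, ∠I = -70.0°.

I = 0.03466∠-70.0° A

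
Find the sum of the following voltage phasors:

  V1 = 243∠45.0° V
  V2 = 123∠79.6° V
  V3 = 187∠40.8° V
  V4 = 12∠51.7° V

Step 1 — Convert each phasor to rectangular form:
  V1 = 243·(cos(45.0°) + j·sin(45.0°)) = 171.8 + j171.8 V
  V2 = 123·(cos(79.6°) + j·sin(79.6°)) = 22.2 + j121 V
  V3 = 187·(cos(40.8°) + j·sin(40.8°)) = 141.6 + j122.2 V
  V4 = 12·(cos(51.7°) + j·sin(51.7°)) = 7.437 + j9.417 V
Step 2 — Sum components: V_total = 343 + j424.4 V.
Step 3 — Convert to polar: |V_total| = 545.7 V, ∠V_total = 51.1°.

V_total = 545.7∠51.1° V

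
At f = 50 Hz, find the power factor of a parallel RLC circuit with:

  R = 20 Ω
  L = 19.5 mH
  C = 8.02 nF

Step 1 — Angular frequency: ω = 2π·f = 2π·50 = 314.2 rad/s.
Step 2 — Component impedances:
  R: Z = R = 20 Ω
  L: Z = jωL = j·314.2·0.0195 = 0 + j6.126 Ω
  C: Z = 1/(jωC) = -j/(ω·C) = 0 - j3.969e+05 Ω
Step 3 — Parallel combination: 1/Z_total = 1/R + 1/L + 1/C; Z_total = 1.716 + j5.601 Ω = 5.858∠73.0° Ω.
Step 4 — Power factor: PF = cos(φ) = Re(Z)/|Z| = 1.716/5.858 = 0.2929.
Step 5 — Type: Im(Z) = 5.601 ⇒ lagging (phase φ = 73.0°).

PF = 0.2929 (lagging, φ = 73.0°)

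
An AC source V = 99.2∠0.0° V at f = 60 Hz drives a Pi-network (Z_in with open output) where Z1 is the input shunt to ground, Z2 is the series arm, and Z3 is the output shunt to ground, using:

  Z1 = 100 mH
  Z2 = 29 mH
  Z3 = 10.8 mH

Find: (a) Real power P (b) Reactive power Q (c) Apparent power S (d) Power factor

Step 1 — Angular frequency: ω = 2π·f = 2π·60 = 377 rad/s.
Step 2 — Component impedances:
  Z1: Z = jωL = j·377·0.1 = 0 + j37.7 Ω
  Z2: Z = jωL = j·377·0.029 = 0 + j10.93 Ω
  Z3: Z = jωL = j·377·0.0108 = 0 + j4.072 Ω
Step 3 — With open output, the series arm Z2 and the output shunt Z3 appear in series to ground: Z2 + Z3 = 0 + j15 Ω.
Step 4 — Parallel with input shunt Z1: Z_in = Z1 || (Z2 + Z3) = 0 + j10.73 Ω = 10.73∠90.0° Ω.
Step 5 — Source phasor: V = 99.2∠0.0° V = 99.2 V.
Step 6 — Current: I = V / Z = 0 - j9.243 A = 9.243∠-90.0° A.
Step 7 — Complex power: S = V·I* = 0 + j916.9 VA.
Step 8 — Real power: P = Re(S) = 0 W.
Step 9 — Reactive power: Q = Im(S) = 916.9 VAR.
Step 10 — Apparent power: |S| = 916.9 VA.
Step 11 — Power factor: PF = P/|S| = 0 (lagging).

(a) P = 0 W  (b) Q = 916.9 VAR  (c) S = 916.9 VA  (d) PF = 0 (lagging)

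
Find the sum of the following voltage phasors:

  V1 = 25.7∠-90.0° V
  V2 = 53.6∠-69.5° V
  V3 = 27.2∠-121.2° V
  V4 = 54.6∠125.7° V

Step 1 — Convert each phasor to rectangular form:
  V1 = 25.7·(cos(-90.0°) + j·sin(-90.0°)) = 0 - j25.7 V
  V2 = 53.6·(cos(-69.5°) + j·sin(-69.5°)) = 18.77 - j50.21 V
  V3 = 27.2·(cos(-121.2°) + j·sin(-121.2°)) = -14.09 - j23.27 V
  V4 = 54.6·(cos(125.7°) + j·sin(125.7°)) = -31.86 + j44.34 V
Step 2 — Sum components: V_total = -27.18 - j54.83 V.
Step 3 — Convert to polar: |V_total| = 61.2 V, ∠V_total = -116.4°.

V_total = 61.2∠-116.4° V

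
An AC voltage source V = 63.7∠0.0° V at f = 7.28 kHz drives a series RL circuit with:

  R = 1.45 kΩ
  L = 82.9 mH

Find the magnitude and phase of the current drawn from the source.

Step 1 — Angular frequency: ω = 2π·f = 2π·7280 = 4.574e+04 rad/s.
Step 2 — Component impedances:
  R: Z = R = 1450 Ω
  L: Z = jωL = j·4.574e+04·0.0829 = 0 + j3792 Ω
Step 3 — Series combination: Z_total = R + L = 1450 + j3792 Ω = 4060∠69.1° Ω.
Step 4 — Source phasor: V = 63.7∠0.0° V = 63.7 V.
Step 5 — Ohm's law: I = V / Z_total = (63.7) / (1450 + j3792) = 0.005604 - j0.01466 A.
Step 6 — Convert to polar: |I| = 0.01569 A, ∠I = -69.1°.

I = 0.01569∠-69.1° A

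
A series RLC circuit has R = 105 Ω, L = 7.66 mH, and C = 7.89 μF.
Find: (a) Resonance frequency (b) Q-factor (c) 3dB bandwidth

Step 1 — Resonance: ω₀ = 1/√(LC) = 1/√(0.00766·7.89e-06) = 4068 rad/s.
Step 2 — f₀ = ω₀/(2π) = 647.4 Hz.
Step 3 — Series Q: Q = ω₀L/R = 4068·0.00766/105 = 0.2967.
Step 4 — Bandwidth: Δω = ω₀/Q = 1.371e+04 rad/s; BW = Δω/(2π) = 2182 Hz.

(a) f₀ = 647.4 Hz  (b) Q = 0.2967  (c) BW = 2182 Hz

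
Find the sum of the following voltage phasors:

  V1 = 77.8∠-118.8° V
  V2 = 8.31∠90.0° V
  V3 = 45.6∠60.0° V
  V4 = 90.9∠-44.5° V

Step 1 — Convert each phasor to rectangular form:
  V1 = 77.8·(cos(-118.8°) + j·sin(-118.8°)) = -37.48 - j68.18 V
  V2 = 8.31·(cos(90.0°) + j·sin(90.0°)) = 0 + j8.31 V
  V3 = 45.6·(cos(60.0°) + j·sin(60.0°)) = 22.8 + j39.49 V
  V4 = 90.9·(cos(-44.5°) + j·sin(-44.5°)) = 64.83 - j63.71 V
Step 2 — Sum components: V_total = 50.15 - j84.09 V.
Step 3 — Convert to polar: |V_total| = 97.91 V, ∠V_total = -59.2°.

V_total = 97.91∠-59.2° V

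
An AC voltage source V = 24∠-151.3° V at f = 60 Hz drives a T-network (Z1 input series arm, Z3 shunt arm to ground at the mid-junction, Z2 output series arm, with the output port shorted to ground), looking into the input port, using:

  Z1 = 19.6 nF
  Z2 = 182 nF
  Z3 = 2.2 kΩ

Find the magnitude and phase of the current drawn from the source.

Step 1 — Angular frequency: ω = 2π·f = 2π·60 = 377 rad/s.
Step 2 — Component impedances:
  Z1: Z = 1/(jωC) = -j/(ω·C) = 0 - j1.353e+05 Ω
  Z2: Z = 1/(jωC) = -j/(ω·C) = 0 - j1.457e+04 Ω
  Z3: Z = R = 2200 Ω
Step 3 — With the output port shorted to ground, the output series arm Z2 runs from the junction to ground; the shunt arm Z3 also runs from the junction to ground. They appear in parallel: Z3 || Z2 = 2151 - j324.7 Ω.
Step 4 — Series with input arm Z1: Z_in = Z1 + (Z3 || Z2) = 2151 - j1.357e+05 Ω = 1.357e+05∠-89.1° Ω.
Step 5 — Source phasor: V = 24∠-151.3° V = -21.05 - j11.53 V.
Step 6 — Ohm's law: I = V / Z_total = (-21.05 - j11.53) / (2151 - j1.357e+05) = 8.248e-05 - j0.0001565 A.
Step 7 — Convert to polar: |I| = 0.0001769 A, ∠I = -62.2°.

I = 0.0001769∠-62.2° A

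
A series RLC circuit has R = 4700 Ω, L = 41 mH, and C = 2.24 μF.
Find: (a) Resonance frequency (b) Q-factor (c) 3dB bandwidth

Step 1 — Resonance condition Im(Z)=0 gives ω₀ = 1/√(LC).
Step 2 — ω₀ = 1/√(0.041·2.24e-06) = 3300 rad/s.
Step 3 — f₀ = ω₀/(2π) = 525.2 Hz.
Step 4 — Series Q: Q = ω₀L/R = 3300·0.041/4700 = 0.02879.
Step 5 — 3dB bandwidth: Δω = ω₀/Q = 1.146e+05 rad/s; BW = Δω/(2π) = 1.824e+04 Hz.

(a) f₀ = 525.2 Hz  (b) Q = 0.02879  (c) BW = 1.824e+04 Hz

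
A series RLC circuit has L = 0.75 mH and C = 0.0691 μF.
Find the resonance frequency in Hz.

Step 1 — Resonance condition Im(Z)=0 gives ω₀ = 1/√(LC).
Step 2 — ω₀ = 1/√(0.00075·6.91e-08) = 1.389e+05 rad/s.
Step 3 — f₀ = ω₀/(2π) = 2.211e+04 Hz.

f₀ = 2.211e+04 Hz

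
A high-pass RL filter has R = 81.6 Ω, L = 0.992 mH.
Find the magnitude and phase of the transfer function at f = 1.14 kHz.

Step 1 — Angular frequency: ω = 2π·1140 = 7163 rad/s.
Step 2 — Transfer function: H(jω) = jωL/(R + jωL).
Step 3 — Numerator jωL = j·7.106; denominator R + jωL = 81.6 + j7.106.
Step 4 — H = 0.007525 + j0.08642.
Step 5 — Magnitude: |H| = 0.08675 (-21.2 dB); phase: φ = 85.0°.

|H| = 0.08675 (-21.2 dB), φ = 85.0°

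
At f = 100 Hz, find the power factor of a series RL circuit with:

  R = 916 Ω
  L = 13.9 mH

Step 1 — Angular frequency: ω = 2π·f = 2π·100 = 628.3 rad/s.
Step 2 — Component impedances:
  R: Z = R = 916 Ω
  L: Z = jωL = j·628.3·0.0139 = 0 + j8.734 Ω
Step 3 — Series combination: Z_total = R + L = 916 + j8.734 Ω = 916∠0.5° Ω.
Step 4 — Power factor: PF = cos(φ) = Re(Z)/|Z| = 916/916 = 1.
Step 5 — Type: Im(Z) = 8.734 ⇒ lagging (phase φ = 0.5°).

PF = 1 (lagging, φ = 0.5°)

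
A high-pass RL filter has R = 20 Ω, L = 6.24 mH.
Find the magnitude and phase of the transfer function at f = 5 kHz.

Step 1 — Angular frequency: ω = 2π·5000 = 3.142e+04 rad/s.
Step 2 — Transfer function: H(jω) = jωL/(R + jωL).
Step 3 — Numerator jωL = j·196; denominator R + jωL = 20 + j196.
Step 4 — H = 0.9897 + j0.101.
Step 5 — Magnitude: |H| = 0.9948 (-0.0 dB); phase: φ = 5.8°.

|H| = 0.9948 (-0.0 dB), φ = 5.8°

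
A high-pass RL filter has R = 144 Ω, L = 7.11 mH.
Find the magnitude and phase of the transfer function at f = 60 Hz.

Step 1 — Angular frequency: ω = 2π·60 = 377 rad/s.
Step 2 — Transfer function: H(jω) = jωL/(R + jωL).
Step 3 — Numerator jωL = j·2.68; denominator R + jωL = 144 + j2.68.
Step 4 — H = 0.0003464 + j0.01861.
Step 5 — Magnitude: |H| = 0.01861 (-34.6 dB); phase: φ = 88.9°.

|H| = 0.01861 (-34.6 dB), φ = 88.9°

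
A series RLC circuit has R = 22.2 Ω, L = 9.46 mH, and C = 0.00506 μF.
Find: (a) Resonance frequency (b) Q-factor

Step 1 — Resonance condition Im(Z)=0 gives ω₀ = 1/√(LC).
Step 2 — ω₀ = 1/√(0.00946·5.06e-09) = 1.445e+05 rad/s.
Step 3 — f₀ = ω₀/(2π) = 2.3e+04 Hz.
Step 4 — Series Q: Q = ω₀L/R = 1.445e+05·0.00946/22.2 = 61.59.

(a) f₀ = 2.3e+04 Hz  (b) Q = 61.59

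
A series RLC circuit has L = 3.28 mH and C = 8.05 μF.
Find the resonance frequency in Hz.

Step 1 — Resonance condition Im(Z)=0 gives ω₀ = 1/√(LC).
Step 2 — ω₀ = 1/√(0.00328·8.05e-06) = 6154 rad/s.
Step 3 — f₀ = ω₀/(2π) = 979.5 Hz.

f₀ = 979.5 Hz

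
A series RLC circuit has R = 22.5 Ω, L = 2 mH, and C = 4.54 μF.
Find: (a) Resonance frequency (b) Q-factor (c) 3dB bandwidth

Step 1 — Resonance: ω₀ = 1/√(LC) = 1/√(0.002·4.54e-06) = 1.049e+04 rad/s.
Step 2 — f₀ = ω₀/(2π) = 1670 Hz.
Step 3 — Series Q: Q = ω₀L/R = 1.049e+04·0.002/22.5 = 0.9328.
Step 4 — Bandwidth: Δω = ω₀/Q = 1.125e+04 rad/s; BW = Δω/(2π) = 1790 Hz.

(a) f₀ = 1670 Hz  (b) Q = 0.9328  (c) BW = 1790 Hz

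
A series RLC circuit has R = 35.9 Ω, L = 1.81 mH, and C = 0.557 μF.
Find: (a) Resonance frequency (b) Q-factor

Step 1 — Resonance condition Im(Z)=0 gives ω₀ = 1/√(LC).
Step 2 — ω₀ = 1/√(0.00181·5.57e-07) = 3.149e+04 rad/s.
Step 3 — f₀ = ω₀/(2π) = 5012 Hz.
Step 4 — Series Q: Q = ω₀L/R = 3.149e+04·0.00181/35.9 = 1.588.

(a) f₀ = 5012 Hz  (b) Q = 1.588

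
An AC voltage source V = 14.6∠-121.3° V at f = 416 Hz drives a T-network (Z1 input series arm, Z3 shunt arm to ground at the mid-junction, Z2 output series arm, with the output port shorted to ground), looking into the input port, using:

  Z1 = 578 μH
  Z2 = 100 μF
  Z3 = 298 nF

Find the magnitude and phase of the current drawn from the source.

Step 1 — Angular frequency: ω = 2π·f = 2π·416 = 2614 rad/s.
Step 2 — Component impedances:
  Z1: Z = jωL = j·2614·0.000578 = 0 + j1.511 Ω
  Z2: Z = 1/(jωC) = -j/(ω·C) = 0 - j3.826 Ω
  Z3: Z = 1/(jωC) = -j/(ω·C) = 0 - j1284 Ω
Step 3 — With the output port shorted to ground, the output series arm Z2 runs from the junction to ground; the shunt arm Z3 also runs from the junction to ground. They appear in parallel: Z3 || Z2 = 0 - j3.814 Ω.
Step 4 — Series with input arm Z1: Z_in = Z1 + (Z3 || Z2) = 0 - j2.304 Ω = 2.304∠-90.0° Ω.
Step 5 — Source phasor: V = 14.6∠-121.3° V = -7.585 - j12.48 V.
Step 6 — Ohm's law: I = V / Z_total = (-7.585 - j12.48) / (0 - j2.304) = 5.415 - j3.293 A.
Step 7 — Convert to polar: |I| = 6.338 A, ∠I = -31.3°.

I = 6.338∠-31.3° A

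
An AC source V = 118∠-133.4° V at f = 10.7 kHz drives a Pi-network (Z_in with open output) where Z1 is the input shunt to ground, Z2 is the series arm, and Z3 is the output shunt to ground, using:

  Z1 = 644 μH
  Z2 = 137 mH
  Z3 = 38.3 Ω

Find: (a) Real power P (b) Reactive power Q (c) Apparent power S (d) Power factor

Step 1 — Angular frequency: ω = 2π·f = 2π·1.07e+04 = 6.723e+04 rad/s.
Step 2 — Component impedances:
  Z1: Z = jωL = j·6.723e+04·0.000644 = 0 + j43.3 Ω
  Z2: Z = jωL = j·6.723e+04·0.137 = 0 + j9211 Ω
  Z3: Z = R = 38.3 Ω
Step 3 — With open output, the series arm Z2 and the output shunt Z3 appear in series to ground: Z2 + Z3 = 38.3 + j9211 Ω.
Step 4 — Parallel with input shunt Z1: Z_in = Z1 || (Z2 + Z3) = 0.0008384 + j43.09 Ω = 43.09∠90.0° Ω.
Step 5 — Source phasor: V = 118∠-133.4° V = -81.08 - j85.74 V.
Step 6 — Current: I = V / Z = -1.99 + j1.881 A = 2.738∠136.6° A.
Step 7 — Complex power: S = V·I* = 0.006286 + j323.1 VA.
Step 8 — Real power: P = Re(S) = 0.006286 W.
Step 9 — Reactive power: Q = Im(S) = 323.1 VAR.
Step 10 — Apparent power: |S| = 323.1 VA.
Step 11 — Power factor: PF = P/|S| = 1.946e-05 (lagging).

(a) P = 0.006286 W  (b) Q = 323.1 VAR  (c) S = 323.1 VA  (d) PF = 1.946e-05 (lagging)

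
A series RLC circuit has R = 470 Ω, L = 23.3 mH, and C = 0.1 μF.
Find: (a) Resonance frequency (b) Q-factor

Step 1 — Resonance condition Im(Z)=0 gives ω₀ = 1/√(LC).
Step 2 — ω₀ = 1/√(0.0233·1e-07) = 2.072e+04 rad/s.
Step 3 — f₀ = ω₀/(2π) = 3297 Hz.
Step 4 — Series Q: Q = ω₀L/R = 2.072e+04·0.0233/470 = 1.027.

(a) f₀ = 3297 Hz  (b) Q = 1.027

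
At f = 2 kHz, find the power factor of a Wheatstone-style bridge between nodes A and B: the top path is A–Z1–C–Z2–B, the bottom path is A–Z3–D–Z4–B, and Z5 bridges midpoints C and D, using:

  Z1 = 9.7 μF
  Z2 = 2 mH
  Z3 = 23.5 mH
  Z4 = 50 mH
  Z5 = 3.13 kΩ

Step 1 — Angular frequency: ω = 2π·f = 2π·2000 = 1.257e+04 rad/s.
Step 2 — Component impedances:
  Z1: Z = 1/(jωC) = -j/(ω·C) = 0 - j8.204 Ω
  Z2: Z = jωL = j·1.257e+04·0.002 = 0 + j25.13 Ω
  Z3: Z = jωL = j·1.257e+04·0.0235 = 0 + j295.3 Ω
  Z4: Z = jωL = j·1.257e+04·0.05 = 0 + j628.3 Ω
  Z5: Z = R = 3130 Ω
Step 3 — Bridge requires nodal analysis (the Z5 bridge couples midpoints C and D, so the two paths cannot be reduced to a simple series/parallel combination). Setting node B to ground and injecting 1 A at node A, the 3-node admittance system at A, C, D solves to V_A = Z_AB = 0.05689 + j16.62 Ω = 16.62∠89.8° Ω.
Step 4 — Power factor: PF = cos(φ) = Re(Z)/|Z| = 0.05689/16.62 = 0.003423.
Step 5 — Type: Im(Z) = 16.62 ⇒ lagging (phase φ = 89.8°).

PF = 0.003423 (lagging, φ = 89.8°)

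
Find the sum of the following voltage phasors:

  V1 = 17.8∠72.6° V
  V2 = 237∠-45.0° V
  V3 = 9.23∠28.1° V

Step 1 — Convert each phasor to rectangular form:
  V1 = 17.8·(cos(72.6°) + j·sin(72.6°)) = 5.323 + j16.99 V
  V2 = 237·(cos(-45.0°) + j·sin(-45.0°)) = 167.6 - j167.6 V
  V3 = 9.23·(cos(28.1°) + j·sin(28.1°)) = 8.142 + j4.347 V
Step 2 — Sum components: V_total = 181 - j146.3 V.
Step 3 — Convert to polar: |V_total| = 232.7 V, ∠V_total = -38.9°.

V_total = 232.7∠-38.9° V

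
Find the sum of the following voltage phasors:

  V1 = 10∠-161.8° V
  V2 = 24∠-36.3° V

Step 1 — Convert each phasor to rectangular form:
  V1 = 10·(cos(-161.8°) + j·sin(-161.8°)) = -9.5 - j3.123 V
  V2 = 24·(cos(-36.3°) + j·sin(-36.3°)) = 19.34 - j14.21 V
Step 2 — Sum components: V_total = 9.843 - j17.33 V.
Step 3 — Convert to polar: |V_total| = 19.93 V, ∠V_total = -60.4°.

V_total = 19.93∠-60.4° V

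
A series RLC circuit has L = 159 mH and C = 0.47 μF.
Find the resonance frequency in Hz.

Step 1 — Resonance condition Im(Z)=0 gives ω₀ = 1/√(LC).
Step 2 — ω₀ = 1/√(0.159·4.7e-07) = 3658 rad/s.
Step 3 — f₀ = ω₀/(2π) = 582.2 Hz.

f₀ = 582.2 Hz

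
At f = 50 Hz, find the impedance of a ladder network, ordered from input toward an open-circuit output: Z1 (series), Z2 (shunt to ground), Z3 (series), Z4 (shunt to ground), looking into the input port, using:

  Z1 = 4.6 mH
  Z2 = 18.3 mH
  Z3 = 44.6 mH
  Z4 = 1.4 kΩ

Step 1 — Angular frequency: ω = 2π·f = 2π·50 = 314.2 rad/s.
Step 2 — Component impedances:
  Z1: Z = jωL = j·314.2·0.0046 = 0 + j1.445 Ω
  Z2: Z = jωL = j·314.2·0.0183 = 0 + j5.749 Ω
  Z3: Z = jωL = j·314.2·0.0446 = 0 + j14.01 Ω
  Z4: Z = R = 1400 Ω
Step 3 — Ladder network (open output): work backward from the far end, alternating series and parallel combinations. Z_in = 0.0236 + j7.194 Ω = 7.194∠89.8° Ω.

Z = 0.0236 + j7.194 Ω = 7.194∠89.8° Ω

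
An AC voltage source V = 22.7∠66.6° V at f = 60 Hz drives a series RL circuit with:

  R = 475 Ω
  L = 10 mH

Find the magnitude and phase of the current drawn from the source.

Step 1 — Angular frequency: ω = 2π·f = 2π·60 = 377 rad/s.
Step 2 — Component impedances:
  R: Z = R = 475 Ω
  L: Z = jωL = j·377·0.01 = 0 + j3.77 Ω
Step 3 — Series combination: Z_total = R + L = 475 + j3.77 Ω = 475∠0.5° Ω.
Step 4 — Source phasor: V = 22.7∠66.6° V = 9.015 + j20.83 V.
Step 5 — Ohm's law: I = V / Z_total = (9.015 + j20.83) / (475 + j3.77) = 0.01933 + j0.04371 A.
Step 6 — Convert to polar: |I| = 0.04779 A, ∠I = 66.1°.

I = 0.04779∠66.1° A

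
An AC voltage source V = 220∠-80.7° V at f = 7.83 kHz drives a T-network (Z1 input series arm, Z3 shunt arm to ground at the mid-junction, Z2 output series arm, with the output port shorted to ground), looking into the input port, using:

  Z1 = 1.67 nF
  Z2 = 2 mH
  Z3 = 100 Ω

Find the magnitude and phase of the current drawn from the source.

Step 1 — Angular frequency: ω = 2π·f = 2π·7830 = 4.92e+04 rad/s.
Step 2 — Component impedances:
  Z1: Z = 1/(jωC) = -j/(ω·C) = 0 - j1.217e+04 Ω
  Z2: Z = jωL = j·4.92e+04·0.002 = 0 + j98.39 Ω
  Z3: Z = R = 100 Ω
Step 3 — With the output port shorted to ground, the output series arm Z2 runs from the junction to ground; the shunt arm Z3 also runs from the junction to ground. They appear in parallel: Z3 || Z2 = 49.19 + j49.99 Ω.
Step 4 — Series with input arm Z1: Z_in = Z1 + (Z3 || Z2) = 49.19 - j1.212e+04 Ω = 1.212e+04∠-89.8° Ω.
Step 5 — Source phasor: V = 220∠-80.7° V = 35.55 - j217.1 V.
Step 6 — Ohm's law: I = V / Z_total = (35.55 - j217.1) / (49.19 - j1.212e+04) = 0.01792 + j0.00286 A.
Step 7 — Convert to polar: |I| = 0.01815 A, ∠I = 9.1°.

I = 0.01815∠9.1° A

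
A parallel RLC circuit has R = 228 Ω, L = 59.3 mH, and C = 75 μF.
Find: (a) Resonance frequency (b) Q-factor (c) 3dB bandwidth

Step 1 — Resonance: ω₀ = 1/√(LC) = 1/√(0.0593·7.5e-05) = 474.2 rad/s.
Step 2 — f₀ = ω₀/(2π) = 75.47 Hz.
Step 3 — Parallel Q: Q = R/(ω₀L) = 228/(474.2·0.0593) = 8.108.
Step 4 — Bandwidth: Δω = ω₀/Q = 58.48 rad/s; BW = Δω/(2π) = 9.307 Hz.

(a) f₀ = 75.47 Hz  (b) Q = 8.108  (c) BW = 9.307 Hz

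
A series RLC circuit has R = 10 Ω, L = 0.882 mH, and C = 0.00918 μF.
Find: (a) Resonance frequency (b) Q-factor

Step 1 — Resonance condition Im(Z)=0 gives ω₀ = 1/√(LC).
Step 2 — ω₀ = 1/√(0.000882·9.18e-09) = 3.514e+05 rad/s.
Step 3 — f₀ = ω₀/(2π) = 5.593e+04 Hz.
Step 4 — Series Q: Q = ω₀L/R = 3.514e+05·0.000882/10 = 31.

(a) f₀ = 5.593e+04 Hz  (b) Q = 31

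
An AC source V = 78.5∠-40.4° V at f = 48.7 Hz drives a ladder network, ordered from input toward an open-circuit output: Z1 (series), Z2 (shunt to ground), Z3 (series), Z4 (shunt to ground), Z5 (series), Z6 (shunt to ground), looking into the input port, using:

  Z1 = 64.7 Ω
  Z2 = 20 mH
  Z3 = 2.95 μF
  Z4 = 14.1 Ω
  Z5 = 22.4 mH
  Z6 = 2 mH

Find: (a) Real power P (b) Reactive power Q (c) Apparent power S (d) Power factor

Step 1 — Angular frequency: ω = 2π·f = 2π·48.7 = 306 rad/s.
Step 2 — Component impedances:
  Z1: Z = R = 64.7 Ω
  Z2: Z = jωL = j·306·0.02 = 0 + j6.12 Ω
  Z3: Z = 1/(jωC) = -j/(ω·C) = 0 - j1108 Ω
  Z4: Z = R = 14.1 Ω
  Z5: Z = jωL = j·306·0.0224 = 0 + j6.854 Ω
  Z6: Z = jωL = j·306·0.002 = 0 + j0.612 Ω
Step 3 — Ladder network (open output): work backward from the far end, alternating series and parallel combinations. Z_in = 64.7 + j6.154 Ω = 64.99∠5.4° Ω.
Step 4 — Source phasor: V = 78.5∠-40.4° V = 59.78 - j50.88 V.
Step 5 — Current: I = V / Z = 0.8416 - j0.8664 A = 1.208∠-45.8° A.
Step 6 — Complex power: S = V·I* = 94.39 + j8.978 VA.
Step 7 — Real power: P = Re(S) = 94.39 W.
Step 8 — Reactive power: Q = Im(S) = 8.978 VAR.
Step 9 — Apparent power: |S| = 94.82 VA.
Step 10 — Power factor: PF = P/|S| = 0.9955 (lagging).

(a) P = 94.39 W  (b) Q = 8.978 VAR  (c) S = 94.82 VA  (d) PF = 0.9955 (lagging)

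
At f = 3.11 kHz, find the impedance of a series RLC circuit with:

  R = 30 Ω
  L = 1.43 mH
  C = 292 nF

Step 1 — Angular frequency: ω = 2π·f = 2π·3110 = 1.954e+04 rad/s.
Step 2 — Component impedances:
  R: Z = R = 30 Ω
  L: Z = jωL = j·1.954e+04·0.00143 = 0 + j27.94 Ω
  C: Z = 1/(jωC) = -j/(ω·C) = 0 - j175.3 Ω
Step 3 — Series combination: Z_total = R + L + C = 30 - j147.3 Ω = 150.3∠-78.5° Ω.

Z = 30 - j147.3 Ω = 150.3∠-78.5° Ω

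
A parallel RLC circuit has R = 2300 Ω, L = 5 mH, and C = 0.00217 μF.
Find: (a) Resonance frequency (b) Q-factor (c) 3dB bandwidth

Step 1 — Resonance: ω₀ = 1/√(LC) = 1/√(0.005·2.17e-09) = 3.036e+05 rad/s.
Step 2 — f₀ = ω₀/(2π) = 4.832e+04 Hz.
Step 3 — Parallel Q: Q = R/(ω₀L) = 2300/(3.036e+05·0.005) = 1.515.
Step 4 — Bandwidth: Δω = ω₀/Q = 2.004e+05 rad/s; BW = Δω/(2π) = 3.189e+04 Hz.

(a) f₀ = 4.832e+04 Hz  (b) Q = 1.515  (c) BW = 3.189e+04 Hz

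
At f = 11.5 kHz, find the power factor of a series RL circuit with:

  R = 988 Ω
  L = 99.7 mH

Step 1 — Angular frequency: ω = 2π·f = 2π·1.15e+04 = 7.226e+04 rad/s.
Step 2 — Component impedances:
  R: Z = R = 988 Ω
  L: Z = jωL = j·7.226e+04·0.0997 = 0 + j7204 Ω
Step 3 — Series combination: Z_total = R + L = 988 + j7204 Ω = 7271∠82.2° Ω.
Step 4 — Power factor: PF = cos(φ) = Re(Z)/|Z| = 988/7271 = 0.1359.
Step 5 — Type: Im(Z) = 7204 ⇒ lagging (phase φ = 82.2°).

PF = 0.1359 (lagging, φ = 82.2°)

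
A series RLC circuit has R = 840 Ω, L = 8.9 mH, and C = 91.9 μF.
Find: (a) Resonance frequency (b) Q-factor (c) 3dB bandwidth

Step 1 — Resonance: ω₀ = 1/√(LC) = 1/√(0.0089·9.19e-05) = 1106 rad/s.
Step 2 — f₀ = ω₀/(2π) = 176 Hz.
Step 3 — Series Q: Q = ω₀L/R = 1106·0.0089/840 = 0.01172.
Step 4 — Bandwidth: Δω = ω₀/Q = 9.438e+04 rad/s; BW = Δω/(2π) = 1.502e+04 Hz.

(a) f₀ = 176 Hz  (b) Q = 0.01172  (c) BW = 1.502e+04 Hz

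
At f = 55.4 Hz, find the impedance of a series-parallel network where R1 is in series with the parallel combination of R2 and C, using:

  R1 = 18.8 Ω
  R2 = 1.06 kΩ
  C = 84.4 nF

Step 1 — Angular frequency: ω = 2π·f = 2π·55.4 = 348.1 rad/s.
Step 2 — Component impedances:
  R1: Z = R = 18.8 Ω
  R2: Z = R = 1060 Ω
  C: Z = 1/(jωC) = -j/(ω·C) = 0 - j3.404e+04 Ω
Step 3 — Parallel branch: R2 || C = 1/(1/R2 + 1/C) = 1059 - j32.98 Ω.
Step 4 — Series with R1: Z_total = R1 + (R2 || C) = 1078 - j32.98 Ω = 1078∠-1.8° Ω.

Z = 1078 - j32.98 Ω = 1078∠-1.8° Ω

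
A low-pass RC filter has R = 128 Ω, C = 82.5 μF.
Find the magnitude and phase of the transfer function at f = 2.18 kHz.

Step 1 — Angular frequency: ω = 2π·2180 = 1.37e+04 rad/s.
Step 2 — Transfer function: H(jω) = 1/(1 + jωRC).
Step 3 — Denominator: 1 + jωRC = 1 + j·1.37e+04·128·8.25e-05 = 1 + j144.6.
Step 4 — H = 4.779e-05 - j0.006913.
Step 5 — Magnitude: |H| = 0.006913 (-43.2 dB); phase: φ = -89.6°.

|H| = 0.006913 (-43.2 dB), φ = -89.6°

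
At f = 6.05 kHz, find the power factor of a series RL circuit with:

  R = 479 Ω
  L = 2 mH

Step 1 — Angular frequency: ω = 2π·f = 2π·6050 = 3.801e+04 rad/s.
Step 2 — Component impedances:
  R: Z = R = 479 Ω
  L: Z = jωL = j·3.801e+04·0.002 = 0 + j76.03 Ω
Step 3 — Series combination: Z_total = R + L = 479 + j76.03 Ω = 485∠9.0° Ω.
Step 4 — Power factor: PF = cos(φ) = Re(Z)/|Z| = 479/485 = 0.9876.
Step 5 — Type: Im(Z) = 76.03 ⇒ lagging (phase φ = 9.0°).

PF = 0.9876 (lagging, φ = 9.0°)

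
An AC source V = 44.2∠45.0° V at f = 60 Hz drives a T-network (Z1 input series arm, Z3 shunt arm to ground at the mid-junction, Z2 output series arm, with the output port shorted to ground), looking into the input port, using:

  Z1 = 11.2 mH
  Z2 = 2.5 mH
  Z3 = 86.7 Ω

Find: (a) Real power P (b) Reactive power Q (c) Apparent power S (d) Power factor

Step 1 — Angular frequency: ω = 2π·f = 2π·60 = 377 rad/s.
Step 2 — Component impedances:
  Z1: Z = jωL = j·377·0.0112 = 0 + j4.222 Ω
  Z2: Z = jωL = j·377·0.0025 = 0 + j0.9425 Ω
  Z3: Z = R = 86.7 Ω
Step 3 — With the output port shorted to ground, the output series arm Z2 runs from the junction to ground; the shunt arm Z3 also runs from the junction to ground. They appear in parallel: Z3 || Z2 = 0.01024 + j0.9424 Ω.
Step 4 — Series with input arm Z1: Z_in = Z1 + (Z3 || Z2) = 0.01024 + j5.165 Ω = 5.165∠89.9° Ω.
Step 5 — Source phasor: V = 44.2∠45.0° V = 31.25 + j31.25 V.
Step 6 — Current: I = V / Z = 6.064 - j6.039 A = 8.558∠-44.9° A.
Step 7 — Complex power: S = V·I* = 0.7503 + j378.3 VA.
Step 8 — Real power: P = Re(S) = 0.7503 W.
Step 9 — Reactive power: Q = Im(S) = 378.3 VAR.
Step 10 — Apparent power: |S| = 378.3 VA.
Step 11 — Power factor: PF = P/|S| = 0.001983 (lagging).

(a) P = 0.7503 W  (b) Q = 378.3 VAR  (c) S = 378.3 VA  (d) PF = 0.001983 (lagging)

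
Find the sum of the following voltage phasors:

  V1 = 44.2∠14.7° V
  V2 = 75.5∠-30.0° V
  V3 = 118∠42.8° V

Step 1 — Convert each phasor to rectangular form:
  V1 = 44.2·(cos(14.7°) + j·sin(14.7°)) = 42.75 + j11.22 V
  V2 = 75.5·(cos(-30.0°) + j·sin(-30.0°)) = 65.38 - j37.75 V
  V3 = 118·(cos(42.8°) + j·sin(42.8°)) = 86.58 + j80.17 V
Step 2 — Sum components: V_total = 194.7 + j53.64 V.
Step 3 — Convert to polar: |V_total| = 202 V, ∠V_total = 15.4°.

V_total = 202∠15.4° V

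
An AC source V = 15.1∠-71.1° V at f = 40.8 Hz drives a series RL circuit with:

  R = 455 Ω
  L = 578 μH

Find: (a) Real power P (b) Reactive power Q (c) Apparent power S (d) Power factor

Step 1 — Angular frequency: ω = 2π·f = 2π·40.8 = 256.4 rad/s.
Step 2 — Component impedances:
  R: Z = R = 455 Ω
  L: Z = jωL = j·256.4·0.000578 = 0 + j0.1482 Ω
Step 3 — Series combination: Z_total = R + L = 455 + j0.1482 Ω = 455∠0.0° Ω.
Step 4 — Source phasor: V = 15.1∠-71.1° V = 4.891 - j14.29 V.
Step 5 — Current: I = V / Z = 0.01074 - j0.0314 A = 0.03319∠-71.1° A.
Step 6 — Complex power: S = V·I* = 0.5011 + j0.0001632 VA.
Step 7 — Real power: P = Re(S) = 0.5011 W.
Step 8 — Reactive power: Q = Im(S) = 0.0001632 VAR.
Step 9 — Apparent power: |S| = 0.5011 VA.
Step 10 — Power factor: PF = P/|S| = 1 (lagging).

(a) P = 0.5011 W  (b) Q = 0.0001632 VAR  (c) S = 0.5011 VA  (d) PF = 1 (lagging)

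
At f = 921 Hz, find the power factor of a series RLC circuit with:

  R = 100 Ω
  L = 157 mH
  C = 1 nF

Step 1 — Angular frequency: ω = 2π·f = 2π·921 = 5787 rad/s.
Step 2 — Component impedances:
  R: Z = R = 100 Ω
  L: Z = jωL = j·5787·0.157 = 0 + j908.5 Ω
  C: Z = 1/(jωC) = -j/(ω·C) = 0 - j1.728e+05 Ω
Step 3 — Series combination: Z_total = R + L + C = 100 - j1.719e+05 Ω = 1.719e+05∠-90.0° Ω.
Step 4 — Power factor: PF = cos(φ) = Re(Z)/|Z| = 100/1.719e+05 = 0.0005817.
Step 5 — Type: Im(Z) = -1.719e+05 ⇒ leading (phase φ = -90.0°).

PF = 0.0005817 (leading, φ = -90.0°)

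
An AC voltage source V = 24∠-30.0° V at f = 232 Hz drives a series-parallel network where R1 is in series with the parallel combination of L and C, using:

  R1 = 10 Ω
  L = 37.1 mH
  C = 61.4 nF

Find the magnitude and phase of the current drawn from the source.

Step 1 — Angular frequency: ω = 2π·f = 2π·232 = 1458 rad/s.
Step 2 — Component impedances:
  R1: Z = R = 10 Ω
  L: Z = jωL = j·1458·0.0371 = 0 + j54.08 Ω
  C: Z = 1/(jωC) = -j/(ω·C) = 0 - j1.117e+04 Ω
Step 3 — Parallel branch: L || C = 1/(1/L + 1/C) = 0 + j54.34 Ω.
Step 4 — Series with R1: Z_total = R1 + (L || C) = 10 + j54.34 Ω = 55.26∠79.6° Ω.
Step 5 — Source phasor: V = 24∠-30.0° V = 20.78 - j12 V.
Step 6 — Ohm's law: I = V / Z_total = (20.78 - j12) / (10 + j54.34) = -0.1455 - j0.4092 A.
Step 7 — Convert to polar: |I| = 0.4343 A, ∠I = -109.6°.

I = 0.4343∠-109.6° A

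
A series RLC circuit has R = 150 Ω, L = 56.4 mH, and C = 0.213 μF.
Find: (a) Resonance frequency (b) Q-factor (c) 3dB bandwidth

Step 1 — Resonance: ω₀ = 1/√(LC) = 1/√(0.0564·2.13e-07) = 9124 rad/s.
Step 2 — f₀ = ω₀/(2π) = 1452 Hz.
Step 3 — Series Q: Q = ω₀L/R = 9124·0.0564/150 = 3.431.
Step 4 — Bandwidth: Δω = ω₀/Q = 2660 rad/s; BW = Δω/(2π) = 423.3 Hz.

(a) f₀ = 1452 Hz  (b) Q = 3.431  (c) BW = 423.3 Hz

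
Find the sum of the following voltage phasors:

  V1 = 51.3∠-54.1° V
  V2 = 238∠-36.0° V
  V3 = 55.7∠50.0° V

Step 1 — Convert each phasor to rectangular form:
  V1 = 51.3·(cos(-54.1°) + j·sin(-54.1°)) = 30.08 - j41.56 V
  V2 = 238·(cos(-36.0°) + j·sin(-36.0°)) = 192.5 - j139.9 V
  V3 = 55.7·(cos(50.0°) + j·sin(50.0°)) = 35.8 + j42.67 V
Step 2 — Sum components: V_total = 258.4 - j138.8 V.
Step 3 — Convert to polar: |V_total| = 293.3 V, ∠V_total = -28.2°.

V_total = 293.3∠-28.2° V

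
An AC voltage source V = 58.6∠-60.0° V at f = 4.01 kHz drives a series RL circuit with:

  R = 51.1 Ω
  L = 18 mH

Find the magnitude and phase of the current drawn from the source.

Step 1 — Angular frequency: ω = 2π·f = 2π·4010 = 2.52e+04 rad/s.
Step 2 — Component impedances:
  R: Z = R = 51.1 Ω
  L: Z = jωL = j·2.52e+04·0.018 = 0 + j453.5 Ω
Step 3 — Series combination: Z_total = R + L = 51.1 + j453.5 Ω = 456.4∠83.6° Ω.
Step 4 — Source phasor: V = 58.6∠-60.0° V = 29.3 - j50.75 V.
Step 5 — Ohm's law: I = V / Z_total = (29.3 - j50.75) / (51.1 + j453.5) = -0.1033 - j0.07625 A.
Step 6 — Convert to polar: |I| = 0.1284 A, ∠I = -143.6°.

I = 0.1284∠-143.6° A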